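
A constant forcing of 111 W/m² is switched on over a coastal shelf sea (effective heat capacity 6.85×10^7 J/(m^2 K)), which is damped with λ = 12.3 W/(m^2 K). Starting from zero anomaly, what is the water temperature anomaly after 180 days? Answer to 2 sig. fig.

Areal heat capacity C = 6.85×10^7 J/(m^2 K) (given).
τ = C / λ = 6.85×10^7 / 12.3 = 5.57×10^6 s.
Equilibrium anomaly ΔT_eq = F / λ = 111 / 12.3 = 9.02 K.
t = 180 days = 1.56×10^7 s, so t/τ = 2.79.
ΔT(t) = ΔT_eq (1 − e^(−t/τ)) = 9.02 × (1 − e^−2.79) = 8.47 K.

8.5 K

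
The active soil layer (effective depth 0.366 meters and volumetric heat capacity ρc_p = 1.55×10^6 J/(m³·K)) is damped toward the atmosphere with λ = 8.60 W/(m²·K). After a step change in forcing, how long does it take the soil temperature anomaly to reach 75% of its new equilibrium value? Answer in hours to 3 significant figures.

Areal heat capacity C = ρc_p × D = 1.55×10^6 × 0.366 = 5.67×10^5 J/(m^2 K).
τ = C / λ = 5.67×10^5 / 8.60 = 66000 s.
Fraction reached: 1 − e^(−t/τ) = 0.75 ⇒ t = −τ ln(1 − 0.75) = τ × 1.39.
t = 91400 s = 25.4 hours.

25.4 hours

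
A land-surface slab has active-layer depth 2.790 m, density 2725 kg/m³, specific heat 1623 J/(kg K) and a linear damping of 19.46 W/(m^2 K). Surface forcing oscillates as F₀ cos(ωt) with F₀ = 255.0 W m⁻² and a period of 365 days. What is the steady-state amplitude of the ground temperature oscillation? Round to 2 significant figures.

Areal heat capacity C = ρ c_p D = 2725 × 1623 × 2.790 = 1.23×10^7 J/(m^2 K).
Angular frequency ω = 2π / T = 2π / 3.15×10^7 s = 1.99×10^-7 s⁻¹.
√((Cω)² + λ²) = √((2.46)² + 19.46²) = 19.6 W/(m²·K).
Amplitude A = F₀ / √((Cω)²+λ²) = 255.0 / 19.6 = 13.0 K.

13 K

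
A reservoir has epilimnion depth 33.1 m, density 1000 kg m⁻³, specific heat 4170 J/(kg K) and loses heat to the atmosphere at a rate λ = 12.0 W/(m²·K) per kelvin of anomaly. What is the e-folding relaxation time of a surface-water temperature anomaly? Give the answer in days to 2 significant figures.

130 days

Areal heat capacity C = ρ c_p D = 1000 × 4170 × 33.1 = 1.38×10^8 J/(m^2 K).
Relaxation time τ = C / λ = 1.38×10^8 / 12.0 = 1.15×10^7 s.
In days: 1.15×10^7 s / (86400 s/day) = 133 days.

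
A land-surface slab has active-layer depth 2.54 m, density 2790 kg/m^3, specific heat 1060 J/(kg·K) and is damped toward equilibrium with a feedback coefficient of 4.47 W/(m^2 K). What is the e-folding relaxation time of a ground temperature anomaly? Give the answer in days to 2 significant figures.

Areal heat capacity C = ρ c_p D = 2790 × 1060 × 2.54 = 7.51×10^6 J m⁻² K⁻¹.
Relaxation time τ = C / λ = 7.51×10^6 / 4.47 = 1.68×10^6 s.
In days: 1.68×10^6 s / (86400 s/day) = 19.5 days.

19 days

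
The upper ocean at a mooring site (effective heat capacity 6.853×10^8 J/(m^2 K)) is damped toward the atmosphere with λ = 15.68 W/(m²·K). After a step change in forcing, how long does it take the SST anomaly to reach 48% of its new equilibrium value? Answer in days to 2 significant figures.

Areal heat capacity C = 6.853×10^8 J/(m^2 K) (given).
τ = C / λ = 6.85×10^8 / 15.68 = 4.37×10^7 s.
Fraction reached: 1 − e^(−t/τ) = 0.48 ⇒ t = −τ ln(1 − 0.48) = τ × 0.654.
t = 2.86×10^7 s = 331 days.

330 days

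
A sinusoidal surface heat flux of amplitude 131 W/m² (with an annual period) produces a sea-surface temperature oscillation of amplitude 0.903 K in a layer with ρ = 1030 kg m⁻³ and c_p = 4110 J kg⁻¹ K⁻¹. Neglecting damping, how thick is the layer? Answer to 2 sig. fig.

170 m

ω = 2π / 3.15×10^7 s = 1.99×10^-7 s⁻¹.
Required C = F₀ / (A ω) = 131 / (0.903 × 1.99×10^-7) = 7.28×10^8 J/(m²·K).
D = C / (ρ c_p) = 7.28×10^8 / (1030 × 4110) = 172 m.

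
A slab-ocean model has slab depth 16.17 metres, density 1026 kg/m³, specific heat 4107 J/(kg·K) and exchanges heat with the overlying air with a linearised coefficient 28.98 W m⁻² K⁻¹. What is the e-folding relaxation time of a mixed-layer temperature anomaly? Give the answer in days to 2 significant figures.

Areal heat capacity C = ρ c_p D = 1026 × 4107 × 16.17 = 6.81×10^7 J m⁻² K⁻¹.
Relaxation time τ = C / λ = 6.81×10^7 / 28.98 = 2.35×10^6 s.
In days: 2.35×10^6 s / (86400 s/day) = 27.2 days.

27 days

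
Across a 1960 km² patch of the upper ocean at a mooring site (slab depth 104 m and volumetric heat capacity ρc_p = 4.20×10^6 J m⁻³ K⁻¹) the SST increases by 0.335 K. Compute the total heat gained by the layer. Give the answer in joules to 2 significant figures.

2.9×10^17 J

Areal heat capacity C = ρc_p × D = 4.20×10^6 × 104 = 4.37×10^8 J/(m²·K).
Heat per unit area: q = C ΔT = 4.37×10^8 × 0.335 = 1.46×10^8 J/m².
Total heat: Q = q × A = 1.46×10^8 × (1960 × 10⁶ m²) = 2.87×10^17 J.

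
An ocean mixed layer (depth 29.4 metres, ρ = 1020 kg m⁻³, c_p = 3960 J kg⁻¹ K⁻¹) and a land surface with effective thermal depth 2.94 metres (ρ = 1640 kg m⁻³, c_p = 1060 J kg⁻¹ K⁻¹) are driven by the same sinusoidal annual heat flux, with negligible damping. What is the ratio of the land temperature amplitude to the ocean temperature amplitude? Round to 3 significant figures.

C_ocean = 1020 × 3960 × 29.4 = 1.19×10^8 J/(m²·K).
C_land = 1640 × 1060 × 2.94 = 5.11×10^6 J/(m²·K).
Undamped amplitude ∝ 1/C, so A_land/A_ocean = C_ocean/C_land = 23.2.

23.2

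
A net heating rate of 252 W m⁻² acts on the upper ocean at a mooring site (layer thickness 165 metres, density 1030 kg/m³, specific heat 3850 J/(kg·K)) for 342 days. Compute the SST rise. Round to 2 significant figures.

Areal heat capacity C = ρ c_p D = 1030 × 3850 × 165 = 6.54×10^8 J/(m^2 K).
Net heat input Q = F Δt = 252 × (342 days × 86400 s/day) = 7.45×10^9 J/m².
ΔT = Q / C = 7.45×10^9 / 6.54×10^8 = 11.4 K.

11 K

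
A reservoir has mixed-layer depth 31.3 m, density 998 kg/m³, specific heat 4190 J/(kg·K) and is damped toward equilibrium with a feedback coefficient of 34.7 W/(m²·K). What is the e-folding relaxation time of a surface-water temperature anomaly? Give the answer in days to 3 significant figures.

43.7 days

Areal heat capacity C = ρ c_p D = 998 × 4190 × 31.3 = 1.31×10^8 J/(m²·K).
Relaxation time τ = C / λ = 1.31×10^8 / 34.7 = 3.77×10^6 s.
In days: 3.77×10^6 s / (86400 s/day) = 43.7 days.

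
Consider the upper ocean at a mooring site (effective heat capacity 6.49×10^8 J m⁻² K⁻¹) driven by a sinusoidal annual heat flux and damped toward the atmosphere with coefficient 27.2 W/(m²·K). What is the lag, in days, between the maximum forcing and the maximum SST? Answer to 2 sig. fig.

79 days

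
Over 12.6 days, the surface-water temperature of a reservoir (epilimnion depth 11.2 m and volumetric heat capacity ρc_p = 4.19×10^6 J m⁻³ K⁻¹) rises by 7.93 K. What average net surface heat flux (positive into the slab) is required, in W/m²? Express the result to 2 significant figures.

340

Areal heat capacity C = ρc_p × D = 4.19×10^6 × 11.2 = 4.69×10^7 J/(m²·K).
Required heat per unit area: Q = C ΔT = 4.69×10^7 × 7.93 = 3.72×10^8 J/m².
Flux F = Q / Δt = 3.72×10^8 / 1.09×10^6 s = 342 W/m².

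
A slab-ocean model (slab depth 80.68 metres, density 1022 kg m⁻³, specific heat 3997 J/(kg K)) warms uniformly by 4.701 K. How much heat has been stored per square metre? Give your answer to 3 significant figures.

1.55×10^9

Areal heat capacity C = ρ c_p D = 1022 × 3997 × 80.68 = 3.30×10^8 J m⁻² K⁻¹.
ΔQ = C ΔT = 3.30×10^8 × 4.701 = 1.55×10^9 J/m².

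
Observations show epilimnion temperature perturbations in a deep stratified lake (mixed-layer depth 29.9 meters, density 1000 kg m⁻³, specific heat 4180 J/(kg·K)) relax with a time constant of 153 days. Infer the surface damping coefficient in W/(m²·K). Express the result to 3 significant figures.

9.45

Areal heat capacity C = ρ c_p D = 1000 × 4180 × 29.9 = 1.25×10^8 J/(m²·K).
τ = 153 days = 1.32×10^7 s.
λ = C / τ = 1.25×10^8 / 1.32×10^7 = 9.45 W/(m²·K).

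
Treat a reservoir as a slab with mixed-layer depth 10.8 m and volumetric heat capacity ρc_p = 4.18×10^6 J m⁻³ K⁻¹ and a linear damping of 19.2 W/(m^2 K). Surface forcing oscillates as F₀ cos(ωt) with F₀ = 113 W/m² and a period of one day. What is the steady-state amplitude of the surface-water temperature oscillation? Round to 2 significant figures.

Areal heat capacity C = ρc_p × D = 4.18×10^6 × 10.8 = 4.51×10^7 J/(m^2 K).
Angular frequency ω = 2π / T = 2π / 86400 s = 7.27×10^-5 s⁻¹.
√((Cω)² + λ²) = √((3280)² + 19.2²) = 3280 W/(m²·K).
Amplitude A = F₀ / √((Cω)²+λ²) = 113 / 3280 = 0.0344 K.

0.034 K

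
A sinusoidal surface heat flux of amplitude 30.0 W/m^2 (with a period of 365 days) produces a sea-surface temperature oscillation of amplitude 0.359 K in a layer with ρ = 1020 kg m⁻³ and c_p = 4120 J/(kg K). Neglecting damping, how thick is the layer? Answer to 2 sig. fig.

ω = 2π / 3.15×10^7 s = 1.99×10^-7 s⁻¹.
Required C = F₀ / (A ω) = 30.0 / (0.359 × 1.99×10^-7) = 4.19×10^8 J/(m²·K).
D = C / (ρ c_p) = 4.19×10^8 / (1020 × 4120) = 99.8 m.

100 m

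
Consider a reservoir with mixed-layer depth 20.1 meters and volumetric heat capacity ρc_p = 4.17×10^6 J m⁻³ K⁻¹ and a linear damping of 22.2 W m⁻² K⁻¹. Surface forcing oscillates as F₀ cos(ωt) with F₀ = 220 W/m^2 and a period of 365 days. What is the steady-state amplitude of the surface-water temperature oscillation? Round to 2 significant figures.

7.9 K

Areal heat capacity C = ρc_p × D = 4.17×10^6 × 20.1 = 8.38×10^7 J/(m²·K).
Angular frequency ω = 2π / T = 2π / 3.15×10^7 s = 1.99×10^-7 s⁻¹.
√((Cω)² + λ²) = √((16.7)² + 22.2²) = 27.8 W/(m²·K).
Amplitude A = F₀ / √((Cω)²+λ²) = 220 / 27.8 = 7.92 K.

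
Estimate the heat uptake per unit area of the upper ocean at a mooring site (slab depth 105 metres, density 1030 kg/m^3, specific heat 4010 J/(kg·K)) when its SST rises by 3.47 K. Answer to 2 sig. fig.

1.5×10^9

Areal heat capacity C = ρ c_p D = 1030 × 4010 × 105 = 4.34×10^8 J m⁻² K⁻¹.
ΔQ = C ΔT = 4.34×10^8 × 3.47 = 1.50×10^9 J/m².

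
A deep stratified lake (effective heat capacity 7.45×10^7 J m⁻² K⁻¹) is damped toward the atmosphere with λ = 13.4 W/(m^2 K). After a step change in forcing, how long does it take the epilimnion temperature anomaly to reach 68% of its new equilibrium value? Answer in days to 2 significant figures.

73 days

Areal heat capacity C = 7.45×10^7 J m⁻² K⁻¹ (given).
τ = C / λ = 7.45×10^7 / 13.4 = 5.56×10^6 s.
Fraction reached: 1 − e^(−t/τ) = 0.68 ⇒ t = −τ ln(1 − 0.68) = τ × 1.14.
t = 6.33×10^6 s = 73.3 days.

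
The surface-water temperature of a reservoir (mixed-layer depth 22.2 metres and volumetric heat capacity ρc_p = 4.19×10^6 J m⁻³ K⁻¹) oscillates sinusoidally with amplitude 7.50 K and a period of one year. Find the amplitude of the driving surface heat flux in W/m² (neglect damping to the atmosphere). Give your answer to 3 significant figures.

139

Areal heat capacity C = ρc_p × D = 4.19×10^6 × 22.2 = 9.30×10^7 J/(m²·K).
ω = 2π / 3.15×10^7 s = 1.99×10^-7 s⁻¹.
Cω = 9.30×10^7 × 1.99×10^-7 = 18.5 W/(m²·K).
F₀ = A × Cω = 7.50 × 18.5 = 139 W/m².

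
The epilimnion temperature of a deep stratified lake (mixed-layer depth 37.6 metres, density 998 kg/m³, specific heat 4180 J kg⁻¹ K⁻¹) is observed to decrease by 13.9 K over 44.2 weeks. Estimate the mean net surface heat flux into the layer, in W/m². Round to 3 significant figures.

-81.6

Areal heat capacity C = ρ c_p D = 998 × 4180 × 37.6 = 1.57×10^8 J/(m^2 K).
Required heat per unit area: Q = C ΔT = 1.57×10^8 × -13.9 = -2.18×10^9 J/m².
Flux F = Q / Δt = -2.18×10^9 / 2.67×10^7 s = -81.6 W/m².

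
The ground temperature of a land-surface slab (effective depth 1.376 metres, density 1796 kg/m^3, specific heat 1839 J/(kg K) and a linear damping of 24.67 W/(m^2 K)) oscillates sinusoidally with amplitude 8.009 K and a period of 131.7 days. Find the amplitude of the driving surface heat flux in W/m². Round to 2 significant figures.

Areal heat capacity C = ρ c_p D = 1796 × 1839 × 1.376 = 4.54×10^6 J m⁻² K⁻¹.
ω = 2π / 1.14×10^7 s = 5.52×10^-7 s⁻¹.
√((Cω)² + λ²) = √((2.51)² + 24.67²) = 24.8 W/(m²·K).
F₀ = A × √((Cω)²+λ²) = 8.009 × 24.8 = 199 W/m².

200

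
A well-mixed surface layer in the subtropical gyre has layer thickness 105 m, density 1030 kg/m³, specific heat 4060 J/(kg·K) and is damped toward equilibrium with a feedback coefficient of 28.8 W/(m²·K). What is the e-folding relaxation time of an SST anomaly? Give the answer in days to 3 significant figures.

176 days

Areal heat capacity C = ρ c_p D = 1030 × 4060 × 105 = 4.39×10^8 J m⁻² K⁻¹.
Relaxation time τ = C / λ = 4.39×10^8 / 28.8 = 1.52×10^7 s.
In days: 1.52×10^7 s / (86400 s/day) = 176 days.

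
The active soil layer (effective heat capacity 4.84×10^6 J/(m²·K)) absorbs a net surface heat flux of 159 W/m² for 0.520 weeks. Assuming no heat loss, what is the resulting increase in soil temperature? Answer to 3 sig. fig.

Areal heat capacity C = 4.84×10^6 J/(m²·K) (given).
Net heat input Q = F Δt = 159 × (0.520 weeks × 6.048×10^5 s/week) = 5.00×10^7 J/m².
ΔT = Q / C = 5.00×10^7 / 4.84×10^6 = 10.3 K.

10.3 K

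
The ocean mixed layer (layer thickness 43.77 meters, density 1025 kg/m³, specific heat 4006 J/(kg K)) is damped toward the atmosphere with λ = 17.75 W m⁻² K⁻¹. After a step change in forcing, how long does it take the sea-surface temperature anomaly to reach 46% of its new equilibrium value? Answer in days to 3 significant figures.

72.2 days

Areal heat capacity C = ρ c_p D = 1025 × 4006 × 43.77 = 1.80×10^8 J m⁻² K⁻¹.
τ = C / λ = 1.80×10^8 / 17.75 = 1.01×10^7 s.
Fraction reached: 1 − e^(−t/τ) = 0.46 ⇒ t = −τ ln(1 − 0.46) = τ × 0.616.
t = 6.24×10^6 s = 72.2 days.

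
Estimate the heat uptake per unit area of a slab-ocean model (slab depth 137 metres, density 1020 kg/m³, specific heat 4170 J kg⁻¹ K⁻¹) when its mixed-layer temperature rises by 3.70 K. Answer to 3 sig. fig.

2.16×10^9

Areal heat capacity C = ρ c_p D = 1020 × 4170 × 137 = 5.83×10^8 J/(m²·K).
ΔQ = C ΔT = 5.83×10^8 × 3.70 = 2.16×10^9 J/m².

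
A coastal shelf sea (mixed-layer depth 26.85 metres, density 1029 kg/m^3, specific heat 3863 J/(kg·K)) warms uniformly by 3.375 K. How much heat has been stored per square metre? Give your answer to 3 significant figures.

3.60×10^8

Areal heat capacity C = ρ c_p D = 1029 × 3863 × 26.85 = 1.07×10^8 J m⁻² K⁻¹.
ΔQ = C ΔT = 1.07×10^8 × 3.375 = 3.60×10^8 J/m².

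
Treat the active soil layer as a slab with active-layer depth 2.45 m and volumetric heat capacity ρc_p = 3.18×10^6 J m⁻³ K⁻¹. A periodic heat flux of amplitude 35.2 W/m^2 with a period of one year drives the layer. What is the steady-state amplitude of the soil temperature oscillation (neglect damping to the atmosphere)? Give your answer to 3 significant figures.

Areal heat capacity C = ρc_p × D = 3.18×10^6 × 2.45 = 7.79×10^6 J/(m^2 K).
Angular frequency ω = 2π / T = 2π / 3.15×10^7 s = 1.99×10^-7 s⁻¹.
Cω = 7.79×10^6 × 1.99×10^-7 = 1.55 W/(m²·K).
Amplitude A = F₀ / (Cω) = 35.2 / 1.55 = 22.7 K.

22.7 K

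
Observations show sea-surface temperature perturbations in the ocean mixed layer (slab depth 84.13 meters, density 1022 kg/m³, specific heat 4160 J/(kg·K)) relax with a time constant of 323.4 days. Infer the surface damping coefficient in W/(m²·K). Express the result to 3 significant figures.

12.8

Areal heat capacity C = ρ c_p D = 1022 × 4160 × 84.13 = 3.58×10^8 J/(m²·K).
τ = 323.4 days = 2.79×10^7 s.
λ = C / τ = 3.58×10^8 / 2.79×10^7 = 12.8 W/(m²·K).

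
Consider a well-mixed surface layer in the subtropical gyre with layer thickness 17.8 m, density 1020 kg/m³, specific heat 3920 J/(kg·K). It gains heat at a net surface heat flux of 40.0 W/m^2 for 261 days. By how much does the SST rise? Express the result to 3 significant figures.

Areal heat capacity C = ρ c_p D = 1020 × 3920 × 17.8 = 7.12×10^7 J/(m²·K).
Net heat input Q = F Δt = 40.0 × (261 days × 86400 s/day) = 9.02×10^8 J/m².
ΔT = Q / C = 9.02×10^8 / 7.12×10^7 = 12.7 K.

12.7 K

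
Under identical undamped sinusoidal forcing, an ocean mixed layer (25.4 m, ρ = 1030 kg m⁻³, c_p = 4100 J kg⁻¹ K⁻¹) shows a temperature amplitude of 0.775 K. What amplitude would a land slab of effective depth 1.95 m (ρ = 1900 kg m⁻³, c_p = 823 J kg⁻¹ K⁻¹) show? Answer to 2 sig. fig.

C_ocean = 1.07×10^8 J/(m²·K); C_land = 3.05×10^6 J/(m²·K).
A ∝ 1/C ⇒ A_land = A_ocean × C_ocean/C_land = 0.775 × 35.2 = 27.3 K.

27 K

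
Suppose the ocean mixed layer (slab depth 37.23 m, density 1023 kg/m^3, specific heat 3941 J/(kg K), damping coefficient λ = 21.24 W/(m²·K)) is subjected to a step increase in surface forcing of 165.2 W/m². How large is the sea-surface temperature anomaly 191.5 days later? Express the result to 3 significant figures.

Areal heat capacity C = ρ c_p D = 1023 × 3941 × 37.23 = 1.50×10^8 J/(m^2 K).
τ = C / λ = 1.50×10^8 / 21.24 = 7.07×10^6 s.
Equilibrium anomaly ΔT_eq = F / λ = 165.2 / 21.24 = 7.78 K.
t = 191.5 days = 1.65×10^7 s, so t/τ = 2.34.
ΔT(t) = ΔT_eq (1 − e^(−t/τ)) = 7.78 × (1 − e^−2.34) = 7.03 K.

7.03 K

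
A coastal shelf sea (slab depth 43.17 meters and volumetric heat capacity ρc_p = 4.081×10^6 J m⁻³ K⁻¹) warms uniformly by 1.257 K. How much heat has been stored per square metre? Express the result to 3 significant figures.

Areal heat capacity C = ρc_p × D = 4.081×10^6 × 43.17 = 1.76×10^8 J/(m^2 K).
ΔQ = C ΔT = 1.76×10^8 × 1.257 = 2.21×10^8 J/m².

2.21×10^8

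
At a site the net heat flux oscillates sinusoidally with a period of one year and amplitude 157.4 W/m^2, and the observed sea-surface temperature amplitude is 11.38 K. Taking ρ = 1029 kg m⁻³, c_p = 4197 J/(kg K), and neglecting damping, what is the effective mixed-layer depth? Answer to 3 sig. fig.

ω = 2π / 3.15×10^7 s = 1.99×10^-7 s⁻¹.
Required C = F₀ / (A ω) = 157.4 / (11.38 × 1.99×10^-7) = 6.94×10^7 J/(m²·K).
D = C / (ρ c_p) = 6.94×10^7 / (1029 × 4197) = 16.1 m.

16.1 m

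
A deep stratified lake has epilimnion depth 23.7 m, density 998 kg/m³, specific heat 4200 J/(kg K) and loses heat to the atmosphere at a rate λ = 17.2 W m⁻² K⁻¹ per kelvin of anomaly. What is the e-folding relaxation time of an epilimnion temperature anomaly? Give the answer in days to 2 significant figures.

Areal heat capacity C = ρ c_p D = 998 × 4200 × 23.7 = 9.93×10^7 J/(m²·K).
Relaxation time τ = C / λ = 9.93×10^7 / 17.2 = 5.78×10^6 s.
In days: 5.78×10^6 s / (86400 s/day) = 66.8 days.

67 days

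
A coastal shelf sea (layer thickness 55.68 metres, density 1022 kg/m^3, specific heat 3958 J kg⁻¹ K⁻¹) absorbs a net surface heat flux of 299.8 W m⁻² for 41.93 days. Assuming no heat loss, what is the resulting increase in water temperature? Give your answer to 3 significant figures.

4.82 K

Areal heat capacity C = ρ c_p D = 1022 × 3958 × 55.68 = 2.25×10^8 J/(m^2 K).
Net heat input Q = F Δt = 299.8 × (41.93 days × 86400 s/day) = 1.09×10^9 J/m².
ΔT = Q / C = 1.09×10^9 / 2.25×10^8 = 4.82 K.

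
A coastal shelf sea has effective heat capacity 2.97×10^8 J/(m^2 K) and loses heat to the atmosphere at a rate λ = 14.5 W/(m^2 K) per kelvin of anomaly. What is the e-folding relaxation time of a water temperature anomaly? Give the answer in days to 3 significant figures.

Areal heat capacity C = 2.97×10^8 J/(m^2 K) (given).
Relaxation time τ = C / λ = 2.97×10^8 / 14.5 = 2.05×10^7 s.
In days: 2.05×10^7 s / (86400 s/day) = 237 days.

237 days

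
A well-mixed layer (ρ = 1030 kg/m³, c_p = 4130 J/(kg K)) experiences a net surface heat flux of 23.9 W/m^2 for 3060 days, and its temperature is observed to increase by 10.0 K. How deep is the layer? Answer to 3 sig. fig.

Heat input Q = F Δt = 23.9 × 2.64×10^8 s = 6.32×10^9 J/m².
Required areal heat capacity C = Q / ΔT = 6.32×10^8 J/(m²·K).
Depth D = C / (ρ c_p) = 6.32×10^8 / (1030 × 4130) = 149 m.

149 m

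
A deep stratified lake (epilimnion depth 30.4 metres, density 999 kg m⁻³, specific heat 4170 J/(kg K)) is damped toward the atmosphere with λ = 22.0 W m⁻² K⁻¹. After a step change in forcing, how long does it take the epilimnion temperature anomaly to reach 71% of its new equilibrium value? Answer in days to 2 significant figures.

82 days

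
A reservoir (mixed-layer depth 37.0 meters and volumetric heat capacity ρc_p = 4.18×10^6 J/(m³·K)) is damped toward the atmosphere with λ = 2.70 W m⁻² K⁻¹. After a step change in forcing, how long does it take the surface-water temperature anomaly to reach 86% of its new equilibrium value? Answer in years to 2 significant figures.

Areal heat capacity C = ρc_p × D = 4.18×10^6 × 37.0 = 1.55×10^8 J m⁻² K⁻¹.
τ = C / λ = 1.55×10^8 / 2.70 = 5.73×10^7 s.
Fraction reached: 1 − e^(−t/τ) = 0.86 ⇒ t = −τ ln(1 − 0.86) = τ × 1.97.
t = 1.13×10^8 s = 3.57 years.

3.6 years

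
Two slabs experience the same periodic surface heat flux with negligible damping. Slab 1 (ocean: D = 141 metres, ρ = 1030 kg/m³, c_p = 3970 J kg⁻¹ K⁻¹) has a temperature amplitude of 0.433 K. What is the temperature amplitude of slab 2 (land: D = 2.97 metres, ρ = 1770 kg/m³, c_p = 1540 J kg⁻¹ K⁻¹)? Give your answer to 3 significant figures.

30.8 K

C_ocean = 5.77×10^8 J/(m²·K); C_land = 8.10×10^6 J/(m²·K).
A ∝ 1/C ⇒ A_land = A_ocean × C_ocean/C_land = 0.433 × 71.2 = 30.8 K.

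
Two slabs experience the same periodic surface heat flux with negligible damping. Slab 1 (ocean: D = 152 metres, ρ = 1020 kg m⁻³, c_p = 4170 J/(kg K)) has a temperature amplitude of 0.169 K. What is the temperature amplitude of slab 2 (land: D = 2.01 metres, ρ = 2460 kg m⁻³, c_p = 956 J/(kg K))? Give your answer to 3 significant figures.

23.1 K

C_ocean = 6.47×10^8 J/(m²·K); C_land = 4.73×10^6 J/(m²·K).
A ∝ 1/C ⇒ A_land = A_ocean × C_ocean/C_land = 0.169 × 137 = 23.1 K.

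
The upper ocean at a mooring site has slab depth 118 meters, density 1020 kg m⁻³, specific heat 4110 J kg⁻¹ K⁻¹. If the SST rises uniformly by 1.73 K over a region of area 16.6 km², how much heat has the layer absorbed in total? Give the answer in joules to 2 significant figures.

Areal heat capacity C = ρ c_p D = 1020 × 4110 × 118 = 4.95×10^8 J/(m^2 K).
Heat per unit area: q = C ΔT = 4.95×10^8 × 1.73 = 8.56×10^8 J/m².
Total heat: Q = q × A = 8.56×10^8 × (16.6 × 10⁶ m²) = 1.42×10^16 J.

1.4×10^16 J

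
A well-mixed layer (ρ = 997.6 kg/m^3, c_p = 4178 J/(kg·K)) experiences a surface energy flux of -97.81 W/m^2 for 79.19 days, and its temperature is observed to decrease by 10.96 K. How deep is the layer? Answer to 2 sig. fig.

Heat input Q = F Δt = -97.81 × 6.84×10^6 s = -6.69×10^8 J/m².
Required areal heat capacity C = Q / ΔT = 6.11×10^7 J/(m²·K).
Depth D = C / (ρ c_p) = 6.11×10^7 / (997.6 × 4178) = 14.6 m.

15 m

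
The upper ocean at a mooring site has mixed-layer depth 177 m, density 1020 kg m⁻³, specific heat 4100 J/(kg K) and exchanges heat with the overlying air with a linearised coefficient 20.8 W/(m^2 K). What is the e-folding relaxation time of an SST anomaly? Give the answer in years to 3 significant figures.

1.13 years

Areal heat capacity C = ρ c_p D = 1020 × 4100 × 177 = 7.40×10^8 J m⁻² K⁻¹.
Relaxation time τ = C / λ = 7.40×10^8 / 20.8 = 3.56×10^7 s.
In years: 3.56×10^7 s / (3.156×10^7 s/year) = 1.13 years.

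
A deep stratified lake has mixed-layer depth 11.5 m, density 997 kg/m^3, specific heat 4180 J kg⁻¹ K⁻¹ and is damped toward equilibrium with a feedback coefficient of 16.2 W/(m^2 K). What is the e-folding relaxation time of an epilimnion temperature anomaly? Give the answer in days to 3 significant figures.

Areal heat capacity C = ρ c_p D = 997 × 4180 × 11.5 = 4.79×10^7 J/(m²·K).
Relaxation time τ = C / λ = 4.79×10^7 / 16.2 = 2.96×10^6 s.
In days: 2.96×10^6 s / (86400 s/day) = 34.2 days.

34.2 days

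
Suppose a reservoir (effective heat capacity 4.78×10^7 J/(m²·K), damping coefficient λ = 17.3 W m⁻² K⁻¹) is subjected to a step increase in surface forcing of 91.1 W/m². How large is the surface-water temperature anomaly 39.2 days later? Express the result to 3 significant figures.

Areal heat capacity C = 4.78×10^7 J/(m²·K) (given).
τ = C / λ = 4.78×10^7 / 17.3 = 2.76×10^6 s.
Equilibrium anomaly ΔT_eq = F / λ = 91.1 / 17.3 = 5.27 K.
t = 39.2 days = 3.39×10^6 s, so t/τ = 1.23.
ΔT(t) = ΔT_eq (1 − e^(−t/τ)) = 5.27 × (1 − e^−1.23) = 3.72 K.

3.72 K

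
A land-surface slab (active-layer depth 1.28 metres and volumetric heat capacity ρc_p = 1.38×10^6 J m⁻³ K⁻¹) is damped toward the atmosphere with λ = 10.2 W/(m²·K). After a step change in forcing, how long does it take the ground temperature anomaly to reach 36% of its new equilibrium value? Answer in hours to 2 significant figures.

Areal heat capacity C = ρc_p × D = 1.38×10^6 × 1.28 = 1.77×10^6 J/(m²·K).
τ = C / λ = 1.77×10^6 / 10.2 = 1.73×10^5 s.
Fraction reached: 1 − e^(−t/τ) = 0.36 ⇒ t = −τ ln(1 − 0.36) = τ × 0.446.
t = 77300 s = 21.5 hours.

21 hours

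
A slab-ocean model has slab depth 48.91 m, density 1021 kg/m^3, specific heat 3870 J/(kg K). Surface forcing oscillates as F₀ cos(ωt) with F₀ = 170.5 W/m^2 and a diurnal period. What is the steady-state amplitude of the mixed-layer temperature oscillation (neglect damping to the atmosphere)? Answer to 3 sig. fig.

Areal heat capacity C = ρ c_p D = 1021 × 3870 × 48.91 = 1.93×10^8 J/(m^2 K).
Angular frequency ω = 2π / T = 2π / 86400 s = 7.27×10^-5 s⁻¹.
Cω = 1.93×10^8 × 7.27×10^-5 = 14100 W/(m²·K).
Amplitude A = F₀ / (Cω) = 170.5 / 14100 = 0.0121 K.

0.0121 K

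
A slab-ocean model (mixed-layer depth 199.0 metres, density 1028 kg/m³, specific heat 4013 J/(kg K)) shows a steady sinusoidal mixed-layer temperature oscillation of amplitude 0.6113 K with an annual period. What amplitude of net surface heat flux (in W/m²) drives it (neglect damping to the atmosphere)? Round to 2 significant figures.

100

Areal heat capacity C = ρ c_p D = 1028 × 4013 × 199.0 = 8.21×10^8 J/(m^2 K).
ω = 2π / 3.15×10^7 s = 1.99×10^-7 s⁻¹.
Cω = 8.21×10^8 × 1.99×10^-7 = 164 W/(m²·K).
F₀ = A × Cω = 0.6113 × 164 = 100 W/m².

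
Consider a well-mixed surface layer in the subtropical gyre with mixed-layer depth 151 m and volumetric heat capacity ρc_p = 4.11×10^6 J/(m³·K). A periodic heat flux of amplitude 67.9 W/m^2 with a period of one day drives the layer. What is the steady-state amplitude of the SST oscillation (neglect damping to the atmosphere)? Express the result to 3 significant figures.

0.00150 K

Areal heat capacity C = ρc_p × D = 4.11×10^6 × 151 = 6.21×10^8 J/(m^2 K).
Angular frequency ω = 2π / T = 2π / 86400 s = 7.27×10^-5 s⁻¹.
Cω = 6.21×10^8 × 7.27×10^-5 = 45100 W/(m²·K).
Amplitude A = F₀ / (Cω) = 67.9 / 45100 = 0.00150 K.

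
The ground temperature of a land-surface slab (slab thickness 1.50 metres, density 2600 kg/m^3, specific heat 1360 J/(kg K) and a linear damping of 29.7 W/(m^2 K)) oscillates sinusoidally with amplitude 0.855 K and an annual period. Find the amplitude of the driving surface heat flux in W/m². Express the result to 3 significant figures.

Areal heat capacity C = ρ c_p D = 2600 × 1360 × 1.50 = 5.30×10^6 J m⁻² K⁻¹.
ω = 2π / 3.15×10^7 s = 1.99×10^-7 s⁻¹.
√((Cω)² + λ²) = √((1.06)² + 29.7²) = 29.7 W/(m²·K).
F₀ = A × √((Cω)²+λ²) = 0.855 × 29.7 = 25.4 W/m².

25.4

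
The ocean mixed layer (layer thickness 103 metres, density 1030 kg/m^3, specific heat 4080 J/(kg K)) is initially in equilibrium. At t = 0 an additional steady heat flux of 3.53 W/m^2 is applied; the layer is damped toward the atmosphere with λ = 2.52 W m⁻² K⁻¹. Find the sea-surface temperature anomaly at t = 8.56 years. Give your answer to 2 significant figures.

Areal heat capacity C = ρ c_p D = 1030 × 4080 × 103 = 4.33×10^8 J/(m²·K).
τ = C / λ = 4.33×10^8 / 2.52 = 1.72×10^8 s.
Equilibrium anomaly ΔT_eq = F / λ = 3.53 / 2.52 = 1.40 K.
t = 8.56 years = 2.70×10^8 s, so t/τ = 1.57.
ΔT(t) = ΔT_eq (1 − e^(−t/τ)) = 1.40 × (1 − e^−1.57) = 1.11 K.

1.1 K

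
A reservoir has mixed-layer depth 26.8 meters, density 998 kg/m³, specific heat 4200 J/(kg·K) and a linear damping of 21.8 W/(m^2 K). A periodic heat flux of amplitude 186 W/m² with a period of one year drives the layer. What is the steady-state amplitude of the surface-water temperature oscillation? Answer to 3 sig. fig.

5.95 K

Areal heat capacity C = ρ c_p D = 998 × 4200 × 26.8 = 1.12×10^8 J/(m²·K).
Angular frequency ω = 2π / T = 2π / 3.15×10^7 s = 1.99×10^-7 s⁻¹.
√((Cω)² + λ²) = √((22.4)² + 21.8²) = 31.2 W/(m²·K).
Amplitude A = F₀ / √((Cω)²+λ²) = 186 / 31.2 = 5.95 K.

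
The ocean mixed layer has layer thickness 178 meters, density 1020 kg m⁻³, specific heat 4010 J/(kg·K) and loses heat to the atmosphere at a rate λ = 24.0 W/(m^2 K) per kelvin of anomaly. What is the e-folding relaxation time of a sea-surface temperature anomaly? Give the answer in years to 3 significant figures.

Areal heat capacity C = ρ c_p D = 1020 × 4010 × 178 = 7.28×10^8 J/(m^2 K).
Relaxation time τ = C / λ = 7.28×10^8 / 24.0 = 3.03×10^7 s.
In years: 3.03×10^7 s / (3.156×10^7 s/year) = 0.961 years.

0.961 years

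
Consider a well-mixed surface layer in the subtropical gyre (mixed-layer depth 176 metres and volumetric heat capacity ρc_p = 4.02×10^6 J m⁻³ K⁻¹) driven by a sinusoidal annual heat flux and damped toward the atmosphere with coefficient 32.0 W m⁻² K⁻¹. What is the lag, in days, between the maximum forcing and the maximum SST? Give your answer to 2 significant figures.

Areal heat capacity C = ρc_p × D = 4.02×10^6 × 176 = 7.08×10^8 J/(m²·K).
ω = 2π / 3.15×10^7 s = 1.99×10^-7 s⁻¹.
Phase lag φ = arctan(Cω/λ) = arctan(141/32.0) = 1.35 rad.
Time lag = φ / ω = 1.35 / 1.99×10^-7 = 6.76×10^6 s = 78.3 days.

78 days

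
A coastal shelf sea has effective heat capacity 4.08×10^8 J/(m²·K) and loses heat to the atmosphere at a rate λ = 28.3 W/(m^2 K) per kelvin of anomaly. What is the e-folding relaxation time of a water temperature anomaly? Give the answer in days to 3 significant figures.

167 days

Areal heat capacity C = 4.08×10^8 J/(m²·K) (given).
Relaxation time τ = C / λ = 4.08×10^8 / 28.3 = 1.44×10^7 s.
In days: 1.44×10^7 s / (86400 s/day) = 167 days.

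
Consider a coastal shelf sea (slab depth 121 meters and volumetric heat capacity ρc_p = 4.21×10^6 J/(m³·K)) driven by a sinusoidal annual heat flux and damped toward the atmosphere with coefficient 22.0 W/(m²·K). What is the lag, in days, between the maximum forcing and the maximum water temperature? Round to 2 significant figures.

Areal heat capacity C = ρc_p × D = 4.21×10^6 × 121 = 5.09×10^8 J/(m²·K).
ω = 2π / 3.15×10^7 s = 1.99×10^-7 s⁻¹.
Phase lag φ = arctan(Cω/λ) = arctan(101/22.0) = 1.36 rad.
Time lag = φ / ω = 1.36 / 1.99×10^-7 = 6.81×10^6 s = 78.8 days.

79 days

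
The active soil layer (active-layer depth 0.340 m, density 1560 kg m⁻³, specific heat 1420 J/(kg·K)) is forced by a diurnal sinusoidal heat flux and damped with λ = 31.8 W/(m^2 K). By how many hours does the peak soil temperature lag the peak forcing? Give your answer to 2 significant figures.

Areal heat capacity C = ρ c_p D = 1560 × 1420 × 0.340 = 7.53×10^5 J/(m²·K).
ω = 2π / 86400 s = 7.27×10^-5 s⁻¹.
Phase lag φ = arctan(Cω/λ) = arctan(54.8/31.8) = 1.04 rad.
Time lag = φ / ω = 1.04 / 7.27×10^-5 = 14400 s = 3.99 hours.

4.0 hours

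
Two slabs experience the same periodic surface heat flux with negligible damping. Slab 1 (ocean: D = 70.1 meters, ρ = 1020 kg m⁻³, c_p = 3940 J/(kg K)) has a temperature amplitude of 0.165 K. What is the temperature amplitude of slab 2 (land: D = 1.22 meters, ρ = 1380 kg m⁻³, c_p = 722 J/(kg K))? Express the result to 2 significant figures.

38 K

C_ocean = 2.82×10^8 J/(m²·K); C_land = 1.22×10^6 J/(m²·K).
A ∝ 1/C ⇒ A_land = A_ocean × C_ocean/C_land = 0.165 × 232 = 38.2 K.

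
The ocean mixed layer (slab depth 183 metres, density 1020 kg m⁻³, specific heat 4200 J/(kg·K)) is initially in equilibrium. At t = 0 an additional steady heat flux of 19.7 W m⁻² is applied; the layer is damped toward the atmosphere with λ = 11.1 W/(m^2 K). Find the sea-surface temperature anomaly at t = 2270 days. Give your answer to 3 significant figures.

1.66 K

Areal heat capacity C = ρ c_p D = 1020 × 4200 × 183 = 7.84×10^8 J/(m²·K).
τ = C / λ = 7.84×10^8 / 11.1 = 7.06×10^7 s.
Equilibrium anomaly ΔT_eq = F / λ = 19.7 / 11.1 = 1.77 K.
t = 2270 days = 1.96×10^8 s, so t/τ = 2.78.
ΔT(t) = ΔT_eq (1 − e^(−t/τ)) = 1.77 × (1 − e^−2.78) = 1.66 K.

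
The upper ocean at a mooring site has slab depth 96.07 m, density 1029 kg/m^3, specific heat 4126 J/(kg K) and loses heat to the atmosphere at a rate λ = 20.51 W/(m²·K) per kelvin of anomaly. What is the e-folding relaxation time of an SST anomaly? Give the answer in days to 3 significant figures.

230 days

Areal heat capacity C = ρ c_p D = 1029 × 4126 × 96.07 = 4.08×10^8 J/(m^2 K).
Relaxation time τ = C / λ = 4.08×10^8 / 20.51 = 1.99×10^7 s.
In days: 1.99×10^7 s / (86400 s/day) = 230 days.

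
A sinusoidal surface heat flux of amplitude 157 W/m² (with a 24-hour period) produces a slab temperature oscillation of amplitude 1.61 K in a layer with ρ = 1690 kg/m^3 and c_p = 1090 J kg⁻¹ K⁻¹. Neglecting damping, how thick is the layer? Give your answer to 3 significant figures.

0.728 m

ω = 2π / 86400 s = 7.27×10^-5 s⁻¹.
Required C = F₀ / (A ω) = 157 / (1.61 × 7.27×10^-5) = 1.34×10^6 J/(m²·K).
D = C / (ρ c_p) = 1.34×10^6 / (1690 × 1090) = 0.728 m.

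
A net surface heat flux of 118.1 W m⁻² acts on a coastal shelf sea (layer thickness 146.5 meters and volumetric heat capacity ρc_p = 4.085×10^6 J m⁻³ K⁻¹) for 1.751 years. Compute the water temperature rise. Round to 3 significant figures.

Areal heat capacity C = ρc_p × D = 4.085×10^6 × 146.5 = 5.98×10^8 J/(m^2 K).
Net heat input Q = F Δt = 118.1 × (1.751 years × 3.156×10^7 s/year) = 6.53×10^9 J/m².
ΔT = Q / C = 6.53×10^9 / 5.98×10^8 = 10.9 K.

10.9 K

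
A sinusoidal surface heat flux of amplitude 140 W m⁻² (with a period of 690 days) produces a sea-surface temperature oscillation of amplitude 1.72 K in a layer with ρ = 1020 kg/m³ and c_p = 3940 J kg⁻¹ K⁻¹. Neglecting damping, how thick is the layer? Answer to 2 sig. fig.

190 m

ω = 2π / 5.96×10^7 s = 1.05×10^-7 s⁻¹.
Required C = F₀ / (A ω) = 140 / (1.72 × 1.05×10^-7) = 7.72×10^8 J/(m²·K).
D = C / (ρ c_p) = 7.72×10^8 / (1020 × 3940) = 192 m.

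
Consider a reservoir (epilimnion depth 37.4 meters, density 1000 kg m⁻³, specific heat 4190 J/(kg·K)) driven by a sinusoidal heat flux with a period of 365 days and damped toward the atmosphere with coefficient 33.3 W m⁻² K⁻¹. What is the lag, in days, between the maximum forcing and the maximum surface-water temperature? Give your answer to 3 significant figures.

43.8 days

Areal heat capacity C = ρ c_p D = 1000 × 4190 × 37.4 = 1.57×10^8 J/(m^2 K).
ω = 2π / 3.15×10^7 s = 1.99×10^-7 s⁻¹.
Phase lag φ = arctan(Cω/λ) = arctan(31.2/33.3) = 0.753 rad.
Time lag = φ / ω = 0.753 / 1.99×10^-7 = 3.78×10^6 s = 43.8 days.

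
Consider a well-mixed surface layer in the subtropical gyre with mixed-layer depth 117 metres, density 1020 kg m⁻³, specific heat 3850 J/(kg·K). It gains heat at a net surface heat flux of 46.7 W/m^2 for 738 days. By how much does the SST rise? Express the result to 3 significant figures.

6.48 K

Areal heat capacity C = ρ c_p D = 1020 × 3850 × 117 = 4.59×10^8 J m⁻² K⁻¹.
Net heat input Q = F Δt = 46.7 × (738 days × 86400 s/day) = 2.98×10^9 J/m².
ΔT = Q / C = 2.98×10^9 / 4.59×10^8 = 6.48 K.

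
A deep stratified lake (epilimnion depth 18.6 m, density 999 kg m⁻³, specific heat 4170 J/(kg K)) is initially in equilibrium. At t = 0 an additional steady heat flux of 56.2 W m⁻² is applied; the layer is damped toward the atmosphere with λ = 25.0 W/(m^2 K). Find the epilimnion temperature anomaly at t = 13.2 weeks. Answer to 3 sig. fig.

Areal heat capacity C = ρ c_p D = 999 × 4170 × 18.6 = 7.75×10^7 J m⁻² K⁻¹.
τ = C / λ = 7.75×10^7 / 25.0 = 3.10×10^6 s.
Equilibrium anomaly ΔT_eq = F / λ = 56.2 / 25.0 = 2.25 K.
t = 13.2 weeks = 7.98×10^6 s, so t/τ = 2.58.
ΔT(t) = ΔT_eq (1 − e^(−t/τ)) = 2.25 × (1 − e^−2.58) = 2.08 K.

2.08 K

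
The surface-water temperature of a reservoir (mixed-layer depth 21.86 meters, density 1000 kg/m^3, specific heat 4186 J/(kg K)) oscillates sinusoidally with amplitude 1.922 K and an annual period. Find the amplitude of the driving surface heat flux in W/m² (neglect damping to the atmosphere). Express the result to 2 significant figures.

Areal heat capacity C = ρ c_p D = 1000 × 4186 × 21.86 = 9.15×10^7 J m⁻² K⁻¹.
ω = 2π / 3.15×10^7 s = 1.99×10^-7 s⁻¹.
Cω = 9.15×10^7 × 1.99×10^-7 = 18.2 W/(m²·K).
F₀ = A × Cω = 1.922 × 18.2 = 35.0 W/m².

35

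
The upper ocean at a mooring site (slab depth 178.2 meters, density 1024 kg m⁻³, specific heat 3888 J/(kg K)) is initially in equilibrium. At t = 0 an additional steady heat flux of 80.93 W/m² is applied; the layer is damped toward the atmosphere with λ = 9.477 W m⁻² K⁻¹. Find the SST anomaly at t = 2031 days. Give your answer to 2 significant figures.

Areal heat capacity C = ρ c_p D = 1024 × 3888 × 178.2 = 7.09×10^8 J/(m^2 K).
τ = C / λ = 7.09×10^8 / 9.477 = 7.49×10^7 s.
Equilibrium anomaly ΔT_eq = F / λ = 80.93 / 9.477 = 8.54 K.
t = 2031 days = 1.75×10^8 s, so t/τ = 2.34.
ΔT(t) = ΔT_eq (1 − e^(−t/τ)) = 8.54 × (1 − e^−2.34) = 7.72 K.

7.7 K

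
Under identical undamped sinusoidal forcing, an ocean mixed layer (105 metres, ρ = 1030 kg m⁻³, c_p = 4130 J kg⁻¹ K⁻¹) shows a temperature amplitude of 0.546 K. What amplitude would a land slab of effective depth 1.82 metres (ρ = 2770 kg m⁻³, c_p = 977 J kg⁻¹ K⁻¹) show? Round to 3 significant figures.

C_ocean = 4.47×10^8 J/(m²·K); C_land = 4.93×10^6 J/(m²·K).
A ∝ 1/C ⇒ A_land = A_ocean × C_ocean/C_land = 0.546 × 90.7 = 49.5 K.

49.5 K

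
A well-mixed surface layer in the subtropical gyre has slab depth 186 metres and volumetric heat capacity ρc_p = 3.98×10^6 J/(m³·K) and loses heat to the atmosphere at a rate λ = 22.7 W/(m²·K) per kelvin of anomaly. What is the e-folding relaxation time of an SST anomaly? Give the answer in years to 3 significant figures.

1.03 years

Areal heat capacity C = ρc_p × D = 3.98×10^6 × 186 = 7.40×10^8 J/(m²·K).
Relaxation time τ = C / λ = 7.40×10^8 / 22.7 = 3.26×10^7 s.
In years: 3.26×10^7 s / (3.156×10^7 s/year) = 1.03 years.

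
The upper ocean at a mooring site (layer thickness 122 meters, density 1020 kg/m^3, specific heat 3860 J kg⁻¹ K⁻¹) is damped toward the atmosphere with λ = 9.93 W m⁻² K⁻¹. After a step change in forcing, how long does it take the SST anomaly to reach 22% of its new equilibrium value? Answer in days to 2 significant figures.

Areal heat capacity C = ρ c_p D = 1020 × 3860 × 122 = 4.80×10^8 J/(m²·K).
τ = C / λ = 4.80×10^8 / 9.93 = 4.84×10^7 s.
Fraction reached: 1 − e^(−t/τ) = 0.22 ⇒ t = −τ ln(1 − 0.22) = τ × 0.248.
t = 1.20×10^7 s = 139 days.

140 days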